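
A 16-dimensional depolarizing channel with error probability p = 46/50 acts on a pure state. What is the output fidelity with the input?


F = (1-p) + p/d
= (1 - 0.9200) + 0.9200/16
= 0.0800 + 0.0575
= 0.1375

0.1375


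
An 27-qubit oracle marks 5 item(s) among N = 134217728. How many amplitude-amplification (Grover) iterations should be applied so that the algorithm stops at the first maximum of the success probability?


After j Grover iterations the success probability is P(j) = sin^2((2j+1)*theta), where sin(theta) = sqrt(k/N).
N = 2^27 = 134217728, k = 5
sin(theta) = sqrt(k/N) = 0.0001930101111
theta = arcsin(sqrt(k/N)) = 0.0001930101123 rad
P(j) reaches its first maximum when (2j+1)*theta is as close as possible to pi/2, i.e. j = round(pi/(4*theta) - 1/2).
pi/(4*theta) - 1/2 = 4068.7073
(For comparison, the common estimate pi/4 * sqrt(N/k) = 4069.2074; the exact maximiser is used here.)
Optimal iterations = 4069

4069


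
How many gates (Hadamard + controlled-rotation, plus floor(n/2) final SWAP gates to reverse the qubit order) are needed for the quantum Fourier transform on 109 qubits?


Hadamard gates: 109
Controlled rotations: n*(n-1)/2 = 109*108/2 = 5886
SWAP gates: floor(n/2) = floor(109/2) = 54
Total = 109 + 5886 + 54
= 6049

6049


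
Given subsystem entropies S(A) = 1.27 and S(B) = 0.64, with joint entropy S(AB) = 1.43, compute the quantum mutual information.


I(A:B) = S(A) + S(B) - S(AB)
= 1.27 + 0.64 - 1.43
= 0.4800

0.4800


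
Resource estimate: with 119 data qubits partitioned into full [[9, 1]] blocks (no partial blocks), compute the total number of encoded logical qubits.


Each code block uses 9 physical qubits for 1 logical qubit(s).
Number of complete blocks = floor(119 / 9) = 13
Logical qubits = 13 * 1
= 13

13


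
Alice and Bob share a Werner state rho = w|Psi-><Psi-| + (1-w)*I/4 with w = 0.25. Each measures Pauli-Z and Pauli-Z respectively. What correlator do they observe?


|Psi-> = (|01> - |10>)/sqrt(2)
For the pure Bell state, <Z_A Z_B> = -1 (Bell-state Pauli correlator).
The maximally-mixed part I/4 has tr(I/4 * P tensor P) = 0 for any traceless Pauli P.
So <Z_A Z_B>_rho = w * (-1) + (1 - w) * 0
= 0.25 * (-1)
= -0.2500

-0.2500


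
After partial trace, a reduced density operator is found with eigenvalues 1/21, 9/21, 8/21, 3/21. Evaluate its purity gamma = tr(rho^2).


tr(rho^2) = sum of eigenvalues squared
= (1/21)^2 + (9/21)^2 + (8/21)^2 + (3/21)^2
= (1 + 81 + 64 + 9) / 441
= 155/441
= 0.3515

0.3515


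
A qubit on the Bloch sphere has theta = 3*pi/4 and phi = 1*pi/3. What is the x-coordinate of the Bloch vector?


theta = 2.3562, phi = 1.0472
r_x = sin(theta)*cos(phi) = 0.7071 * 0.5000
r_x = 0.3536

0.3536


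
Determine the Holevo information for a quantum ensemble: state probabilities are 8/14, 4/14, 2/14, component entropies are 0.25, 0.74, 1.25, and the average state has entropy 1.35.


chi = S(rho) - sum_i p_i * S(rho_i)
Weighted entropy = 8/14 * 0.25 + 4/14 * 0.74 + 2/14 * 1.25
= 0.5329
chi = 1.35 - 0.5329
= 0.8171

0.8171


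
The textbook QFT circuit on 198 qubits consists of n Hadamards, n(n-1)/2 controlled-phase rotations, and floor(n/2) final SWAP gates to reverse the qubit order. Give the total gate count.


Hadamard gates: 198
Controlled rotations: n*(n-1)/2 = 198*197/2 = 19503
SWAP gates: floor(n/2) = floor(198/2) = 99
Total = 198 + 19503 + 99
= 19800

19800


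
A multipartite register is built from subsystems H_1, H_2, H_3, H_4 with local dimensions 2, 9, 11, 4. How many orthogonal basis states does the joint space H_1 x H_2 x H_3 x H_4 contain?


dim(H_1 x H_2 x H_3 x H_4) = 2 * 9 * 11 * 4
= 18 * 11 * 4
= 198 * 4
= 792

792


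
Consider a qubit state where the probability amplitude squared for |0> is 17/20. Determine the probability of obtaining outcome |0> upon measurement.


|alpha|^2 = 17/20 = 0.8500
|beta|^2 = 1 - 17/20 = 3/20 = 0.1500
P(|0>) = |alpha|^2 = 0.8500

0.8500


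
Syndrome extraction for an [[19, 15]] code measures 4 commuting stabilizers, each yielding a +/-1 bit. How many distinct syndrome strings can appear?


Each stabilizer generator gives a binary (+1 or -1) measurement outcome.
With 4 independent generators:
Total syndromes = 2^4
= 16

16


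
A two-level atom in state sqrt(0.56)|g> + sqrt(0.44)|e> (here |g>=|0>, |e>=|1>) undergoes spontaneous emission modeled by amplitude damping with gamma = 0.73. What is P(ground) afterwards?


For amplitude damping with parameter gamma on state sqrt(a)|0> + sqrt(b)|1>:
alpha^2 = 0.56, beta^2 = 0.44
P(|0>) = alpha^2 + gamma * beta^2
= 0.56 + 0.73 * 0.44
= 0.56 + 0.3212
= 0.8812

0.8812


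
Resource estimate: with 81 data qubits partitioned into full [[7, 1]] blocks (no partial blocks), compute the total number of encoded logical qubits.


Each code block uses 7 physical qubits for 1 logical qubit(s).
Number of complete blocks = floor(81 / 7) = 11
Logical qubits = 11 * 1
= 11

11


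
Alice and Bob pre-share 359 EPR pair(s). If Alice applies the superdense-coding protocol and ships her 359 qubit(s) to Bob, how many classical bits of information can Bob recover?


Superdense coding allows 2 classical bits per shared entangled pair.
359 pair(s) -> 2 * 359 = 718 classical bits

718


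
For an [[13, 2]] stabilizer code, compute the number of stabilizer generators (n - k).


For an [[n,k]] stabilizer code:
Number of stabilizer generators = n - k
= 13 - 2
= 11

11


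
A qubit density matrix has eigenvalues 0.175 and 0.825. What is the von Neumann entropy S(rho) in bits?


S = -p*log2(p) - (1-p)*log2(1-p)
p = 0.1750, 1-p = 0.8250
= -0.1750 * log2(0.1750) - 0.8250 * log2(0.8250)
= -(-0.4401) - (-0.2290)
= 0.6690

0.6690


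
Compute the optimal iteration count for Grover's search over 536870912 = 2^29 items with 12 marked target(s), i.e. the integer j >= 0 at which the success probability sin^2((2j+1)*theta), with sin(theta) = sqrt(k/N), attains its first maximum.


After j Grover iterations the success probability is P(j) = sin^2((2j+1)*theta), where sin(theta) = sqrt(k/N).
N = 2^29 = 536870912, k = 12
sin(theta) = sqrt(k/N) = 0.0001495049892
theta = arcsin(sqrt(k/N)) = 0.0001495049897 rad
P(j) reaches its first maximum when (2j+1)*theta is as close as possible to pi/2, i.e. j = round(pi/(4*theta) - 1/2).
pi/(4*theta) - 1/2 = 5252.8241
(For comparison, the common estimate pi/4 * sqrt(N/k) = 5253.3241; the exact maximiser is used here.)
Optimal iterations = 5253

5253


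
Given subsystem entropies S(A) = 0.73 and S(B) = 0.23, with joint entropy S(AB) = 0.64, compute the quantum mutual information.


I(A:B) = S(A) + S(B) - S(AB)
= 0.73 + 0.23 - 0.64
= 0.3200

0.3200


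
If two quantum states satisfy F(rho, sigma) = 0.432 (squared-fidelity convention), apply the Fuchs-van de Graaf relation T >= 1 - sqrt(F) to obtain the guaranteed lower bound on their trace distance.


Fuchs-van de Graaf (squared-fidelity convention): 1 - sqrt(F) <= T <= sqrt(1 - F).
Lower bound: T >= 1 - sqrt(F)
sqrt(F) = sqrt(0.432) = 0.6573
T >= 1 - 0.6573
T >= 0.3427

0.3427


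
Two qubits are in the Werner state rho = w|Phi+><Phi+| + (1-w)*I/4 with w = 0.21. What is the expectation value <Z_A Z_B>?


|Phi+> = (|00> + |11>)/sqrt(2)
For the pure Bell state, <Z_A Z_B> = +1 (Bell-state Pauli correlator).
The maximally-mixed part I/4 has tr(I/4 * P tensor P) = 0 for any traceless Pauli P.
So <Z_A Z_B>_rho = w * (+1) + (1 - w) * 0
= 0.21 * (+1)
= 0.2100

0.2100


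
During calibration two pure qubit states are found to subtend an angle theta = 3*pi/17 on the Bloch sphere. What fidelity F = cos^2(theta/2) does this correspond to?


For states separated by angle theta on Bloch sphere:
F = cos^2(theta/2)
theta = 3*pi/17 = 0.5544
theta/2 = 0.2772
cos(theta/2) = 0.9618
F = 0.9251

0.9251


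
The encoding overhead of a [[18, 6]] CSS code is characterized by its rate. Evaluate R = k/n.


Code rate R = k/n
= 6/18
= 0.3333

0.3333


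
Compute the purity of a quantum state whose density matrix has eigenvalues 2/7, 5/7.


tr(rho^2) = sum of eigenvalues squared
= (2/7)^2 + (5/7)^2
= (4 + 25) / 49
= 29/49
= 0.5918

0.5918


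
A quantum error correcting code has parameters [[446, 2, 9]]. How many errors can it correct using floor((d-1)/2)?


Code parameters: [[446, 2, 9]], distance d = 9.
Number of correctable errors = floor((d-1)/2)
= floor((9 - 1)/2)
= floor(8/2)
= 4

4


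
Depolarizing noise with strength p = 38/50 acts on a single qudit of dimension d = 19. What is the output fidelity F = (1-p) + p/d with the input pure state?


F = (1-p) + p/d
= (1 - 0.7600) + 0.7600/19
= 0.2400 + 0.0400
= 0.2800

0.2800


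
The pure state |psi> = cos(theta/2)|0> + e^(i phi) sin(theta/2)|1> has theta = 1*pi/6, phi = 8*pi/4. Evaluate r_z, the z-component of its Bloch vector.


theta = 0.5236, phi = 6.2832
r_z = cos(theta) = 0.8660

0.8660


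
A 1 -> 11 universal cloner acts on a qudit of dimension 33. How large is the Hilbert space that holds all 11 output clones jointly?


Output space = H^(tensor 11) where dim(H) = 33
dim = 33^11
= 1089 (after 2 factors)
= 35937 (after 3 factors)
= 1185921 (after 4 factors)
= 39135393 (after 5 factors)
= 1291467969 (after 6 factors)
= 42618442977 (after 7 factors)
= 1406408618241 (after 8 factors)
= 46411484401953 (after 9 factors)
= 1531578985264449 (after 10 factors)
= 50542106513726817 (after 11 factors)
= 50542106513726817

50542106513726817


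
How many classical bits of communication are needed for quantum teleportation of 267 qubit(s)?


Quantum teleportation requires 2 classical bits per qubit teleported.
267 qubit(s) -> 2 * 267 = 534 classical bits

534


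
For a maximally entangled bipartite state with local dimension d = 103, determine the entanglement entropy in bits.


For a maximally entangled state in d x d:
S = log2(d) = log2(103)
= 6.6865

6.6865


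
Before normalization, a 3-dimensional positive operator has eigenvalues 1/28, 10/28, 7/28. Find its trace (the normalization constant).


tr(M) = sum of eigenvalues
= 1/28 + 10/28 + 7/28
= 18/28
= 0.6429

0.6429


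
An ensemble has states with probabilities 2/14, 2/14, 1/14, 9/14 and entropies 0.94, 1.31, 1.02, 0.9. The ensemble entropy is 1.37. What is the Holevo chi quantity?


chi = S(rho) - sum_i p_i * S(rho_i)
Weighted entropy = 2/14 * 0.94 + 2/14 * 1.31 + 1/14 * 1.02 + 9/14 * 0.9
= 0.9729
chi = 1.37 - 0.9729
= 0.3971

0.3971


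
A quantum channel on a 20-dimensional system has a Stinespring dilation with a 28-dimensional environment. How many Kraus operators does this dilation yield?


Tracing out the environment in an orthonormal basis {|i>_E} gives Kraus operators K_i = <i|_E U |0>_E.
Number of Kraus operators = dim(H_env) = d_env
= 28

28


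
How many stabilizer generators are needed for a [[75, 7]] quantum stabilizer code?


For an [[n,k]] stabilizer code:
Number of stabilizer generators = n - k
= 75 - 7
= 68

68


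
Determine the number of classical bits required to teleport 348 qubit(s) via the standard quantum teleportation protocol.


Quantum teleportation requires 2 classical bits per qubit teleported.
348 qubit(s) -> 2 * 348 = 696 classical bits

696


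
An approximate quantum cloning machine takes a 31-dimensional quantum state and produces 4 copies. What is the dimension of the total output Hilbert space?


Output space = H^(tensor 4) where dim(H) = 31
dim = 31^4
= 961 (after 2 factors)
= 29791 (after 3 factors)
= 923521 (after 4 factors)
= 923521

923521


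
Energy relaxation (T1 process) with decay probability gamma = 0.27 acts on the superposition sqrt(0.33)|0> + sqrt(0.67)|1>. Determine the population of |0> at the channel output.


For amplitude damping with parameter gamma on state sqrt(a)|0> + sqrt(b)|1>:
alpha^2 = 0.33, beta^2 = 0.67
P(|0>) = alpha^2 + gamma * beta^2
= 0.33 + 0.27 * 0.67
= 0.33 + 0.1809
= 0.5109

0.5109


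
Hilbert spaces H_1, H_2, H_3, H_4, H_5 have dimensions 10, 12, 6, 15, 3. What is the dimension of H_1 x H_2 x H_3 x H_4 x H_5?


dim(H_1 x H_2 x H_3 x H_4 x H_5) = 10 * 12 * 6 * 15 * 3
= 120 * 6 * 15 * 3
= 720 * 15 * 3
= 10800 * 3
= 32400

32400


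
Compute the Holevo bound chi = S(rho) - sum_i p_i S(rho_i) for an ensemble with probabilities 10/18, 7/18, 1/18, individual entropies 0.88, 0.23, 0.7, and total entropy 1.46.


chi = S(rho) - sum_i p_i * S(rho_i)
Weighted entropy = 10/18 * 0.88 + 7/18 * 0.23 + 1/18 * 0.7
= 0.6172
chi = 1.46 - 0.6172
= 0.8428

0.8428


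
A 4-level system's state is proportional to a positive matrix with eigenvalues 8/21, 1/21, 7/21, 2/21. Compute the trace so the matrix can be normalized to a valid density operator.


tr(M) = sum of eigenvalues
= 8/21 + 1/21 + 7/21 + 2/21
= 18/21
= 0.8571

0.8571


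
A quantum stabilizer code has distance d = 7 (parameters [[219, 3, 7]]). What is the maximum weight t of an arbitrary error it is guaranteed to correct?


Code parameters: [[219, 3, 7]], distance d = 7.
Number of correctable errors = floor((d-1)/2)
= floor((7 - 1)/2)
= floor(6/2)
= 3

3


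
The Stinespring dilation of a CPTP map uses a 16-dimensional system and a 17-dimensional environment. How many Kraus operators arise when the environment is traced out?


Tracing out the environment in an orthonormal basis {|i>_E} gives Kraus operators K_i = <i|_E U |0>_E.
Number of Kraus operators = dim(H_env) = d_env
= 17

17


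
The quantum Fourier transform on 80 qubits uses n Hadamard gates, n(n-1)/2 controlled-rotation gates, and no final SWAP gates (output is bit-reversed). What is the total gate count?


Hadamard gates: 80
Controlled rotations: n*(n-1)/2 = 80*79/2 = 3160
SWAP gates: 0 (omitted)
Total = 80 + 3160
= 3240

3240


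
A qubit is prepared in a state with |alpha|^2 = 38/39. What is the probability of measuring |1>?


|alpha|^2 = 38/39 = 0.9744
|beta|^2 = 1 - 38/39 = 1/39 = 0.0256
P(|1>) = |beta|^2 = 0.0256

0.0256


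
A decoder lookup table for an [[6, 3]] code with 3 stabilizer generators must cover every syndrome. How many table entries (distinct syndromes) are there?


Each stabilizer generator gives a binary (+1 or -1) measurement outcome.
With 3 independent generators:
Total syndromes = 2^3
= 8

8


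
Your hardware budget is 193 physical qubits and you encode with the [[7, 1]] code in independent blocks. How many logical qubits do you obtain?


Each code block uses 7 physical qubits for 1 logical qubit(s).
Number of complete blocks = floor(193 / 7) = 27
Logical qubits = 27 * 1
= 27

27


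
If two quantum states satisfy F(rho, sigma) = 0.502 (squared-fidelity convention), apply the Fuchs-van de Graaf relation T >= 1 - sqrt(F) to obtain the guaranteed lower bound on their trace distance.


Fuchs-van de Graaf (squared-fidelity convention): 1 - sqrt(F) <= T <= sqrt(1 - F).
Lower bound: T >= 1 - sqrt(F)
sqrt(F) = sqrt(0.502) = 0.7085
T >= 1 - 0.7085
T >= 0.2915

0.2915


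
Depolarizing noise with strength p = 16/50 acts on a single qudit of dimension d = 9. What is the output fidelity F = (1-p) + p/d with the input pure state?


F = (1-p) + p/d
= (1 - 0.3200) + 0.3200/9
= 0.6800 + 0.0356
= 0.7156

0.7156


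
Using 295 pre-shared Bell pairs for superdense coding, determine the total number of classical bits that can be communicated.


Superdense coding allows 2 classical bits per shared entangled pair.
295 pair(s) -> 2 * 295 = 590 classical bits

590


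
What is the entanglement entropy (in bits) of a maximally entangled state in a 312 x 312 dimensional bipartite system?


For a maximally entangled state in d x d:
S = log2(d) = log2(312)
= 8.2854

8.2854


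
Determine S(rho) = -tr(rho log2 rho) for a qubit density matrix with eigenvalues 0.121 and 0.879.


S = -p*log2(p) - (1-p)*log2(1-p)
p = 0.1210, 1-p = 0.8790
= -0.1210 * log2(0.1210) - 0.8790 * log2(0.8790)
= -(-0.3687) - (-0.1636)
= 0.5322

0.5322


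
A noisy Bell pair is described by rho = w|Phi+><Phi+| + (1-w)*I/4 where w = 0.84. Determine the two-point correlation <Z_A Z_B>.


|Phi+> = (|00> + |11>)/sqrt(2)
For the pure Bell state, <Z_A Z_B> = +1 (Bell-state Pauli correlator).
The maximally-mixed part I/4 has tr(I/4 * P tensor P) = 0 for any traceless Pauli P.
So <Z_A Z_B>_rho = w * (+1) + (1 - w) * 0
= 0.84 * (+1)
= 0.8400

0.8400


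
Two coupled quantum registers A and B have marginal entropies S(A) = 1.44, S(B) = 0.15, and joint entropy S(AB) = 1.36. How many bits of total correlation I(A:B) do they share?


I(A:B) = S(A) + S(B) - S(AB)
= 1.44 + 0.15 - 1.36
= 0.2300

0.2300


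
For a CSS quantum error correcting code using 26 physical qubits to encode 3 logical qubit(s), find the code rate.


Code rate R = k/n
= 3/26
= 0.1154

0.1154


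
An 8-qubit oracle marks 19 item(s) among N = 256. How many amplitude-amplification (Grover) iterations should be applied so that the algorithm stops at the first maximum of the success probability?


After j Grover iterations the success probability is P(j) = sin^2((2j+1)*theta), where sin(theta) = sqrt(k/N).
N = 2^8 = 256, k = 19
sin(theta) = sqrt(k/N) = 0.272431184
theta = arcsin(sqrt(k/N)) = 0.2759188888 rad
P(j) reaches its first maximum when (2j+1)*theta is as close as possible to pi/2, i.e. j = round(pi/(4*theta) - 1/2).
pi/(4*theta) - 1/2 = 2.3465
(For comparison, the common estimate pi/4 * sqrt(N/k) = 2.8829; the exact maximiser is used here.)
Optimal iterations = 2

2


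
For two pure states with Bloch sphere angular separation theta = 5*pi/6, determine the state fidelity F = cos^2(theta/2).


For states separated by angle theta on Bloch sphere:
F = cos^2(theta/2)
theta = 5*pi/6 = 2.6180
theta/2 = 1.3090
cos(theta/2) = 0.2588
F = 0.0670

0.0670


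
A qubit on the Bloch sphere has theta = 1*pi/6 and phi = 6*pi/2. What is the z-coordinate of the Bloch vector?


theta = 0.5236, phi = 9.4248
r_z = cos(theta) = 0.8660

0.8660


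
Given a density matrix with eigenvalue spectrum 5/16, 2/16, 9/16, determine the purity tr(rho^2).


tr(rho^2) = sum of eigenvalues squared
= (5/16)^2 + (2/16)^2 + (9/16)^2
= (25 + 4 + 81) / 256
= 110/256
= 0.4297

0.4297


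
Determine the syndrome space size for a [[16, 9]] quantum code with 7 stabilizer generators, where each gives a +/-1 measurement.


Each stabilizer generator gives a binary (+1 or -1) measurement outcome.
With 7 independent generators:
Total syndromes = 2^7
= 128

128


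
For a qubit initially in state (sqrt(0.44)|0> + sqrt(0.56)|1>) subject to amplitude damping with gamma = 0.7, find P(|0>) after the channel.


For amplitude damping with parameter gamma on state sqrt(a)|0> + sqrt(b)|1>:
alpha^2 = 0.44, beta^2 = 0.56
P(|0>) = alpha^2 + gamma * beta^2
= 0.44 + 0.7 * 0.56
= 0.44 + 0.3920
= 0.8320

0.8320


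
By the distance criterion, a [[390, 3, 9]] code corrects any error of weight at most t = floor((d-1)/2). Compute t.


Code parameters: [[390, 3, 9]], distance d = 9.
Number of correctable errors = floor((d-1)/2)
= floor((9 - 1)/2)
= floor(8/2)
= 4

4


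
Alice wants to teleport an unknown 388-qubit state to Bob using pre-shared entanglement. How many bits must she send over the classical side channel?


Quantum teleportation requires 2 classical bits per qubit teleported.
388 qubit(s) -> 2 * 388 = 776 classical bits

776


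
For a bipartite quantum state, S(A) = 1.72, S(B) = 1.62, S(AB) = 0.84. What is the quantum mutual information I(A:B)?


I(A:B) = S(A) + S(B) - S(AB)
= 1.72 + 1.62 - 0.84
= 2.5000

2.5000


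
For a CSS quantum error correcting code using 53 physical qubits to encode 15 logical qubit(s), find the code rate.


Code rate R = k/n
= 15/53
= 0.2830

0.2830


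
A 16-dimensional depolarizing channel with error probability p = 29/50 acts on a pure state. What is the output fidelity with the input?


F = (1-p) + p/d
= (1 - 0.5800) + 0.5800/16
= 0.4200 + 0.0362
= 0.4563

0.4563


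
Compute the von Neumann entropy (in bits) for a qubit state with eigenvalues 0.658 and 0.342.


S = -p*log2(p) - (1-p)*log2(1-p)
p = 0.6580, 1-p = 0.3420
= -0.6580 * log2(0.6580) - 0.3420 * log2(0.3420)
= -(-0.3973) - (-0.5294)
= 0.9267

0.9267


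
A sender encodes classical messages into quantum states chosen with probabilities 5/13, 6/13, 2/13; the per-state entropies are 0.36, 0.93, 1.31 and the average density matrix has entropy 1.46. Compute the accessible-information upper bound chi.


chi = S(rho) - sum_i p_i * S(rho_i)
Weighted entropy = 5/13 * 0.36 + 6/13 * 0.93 + 2/13 * 1.31
= 0.7692
chi = 1.46 - 0.7692
= 0.6908

0.6908


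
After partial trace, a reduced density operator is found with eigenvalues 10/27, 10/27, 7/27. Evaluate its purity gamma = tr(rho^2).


tr(rho^2) = sum of eigenvalues squared
= (10/27)^2 + (10/27)^2 + (7/27)^2
= (100 + 100 + 49) / 729
= 249/729
= 0.3416

0.3416


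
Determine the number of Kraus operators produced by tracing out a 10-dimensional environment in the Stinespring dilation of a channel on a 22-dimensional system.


Tracing out the environment in an orthonormal basis {|i>_E} gives Kraus operators K_i = <i|_E U |0>_E.
Number of Kraus operators = dim(H_env) = d_env
= 10

10


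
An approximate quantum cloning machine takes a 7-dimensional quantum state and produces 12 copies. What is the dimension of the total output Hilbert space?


Output space = H^(tensor 12) where dim(H) = 7
dim = 7^12
= 49 (after 2 factors)
= 343 (after 3 factors)
= 2401 (after 4 factors)
= 16807 (after 5 factors)
= 117649 (after 6 factors)
= 823543 (after 7 factors)
= 5764801 (after 8 factors)
= 40353607 (after 9 factors)
= 282475249 (after 10 factors)
= 1977326743 (after 11 factors)
= 13841287201 (after 12 factors)
= 13841287201

13841287201


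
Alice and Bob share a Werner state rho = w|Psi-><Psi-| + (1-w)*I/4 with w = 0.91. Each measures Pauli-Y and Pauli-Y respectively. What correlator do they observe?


|Psi-> = (|01> - |10>)/sqrt(2)
For the pure Bell state, <Y_A Y_B> = -1 (Bell-state Pauli correlator).
The maximally-mixed part I/4 has tr(I/4 * P tensor P) = 0 for any traceless Pauli P.
So <Y_A Y_B>_rho = w * (-1) + (1 - w) * 0
= 0.91 * (-1)
= -0.9100

-0.9100


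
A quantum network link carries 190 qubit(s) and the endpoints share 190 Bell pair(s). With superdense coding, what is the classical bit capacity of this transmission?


Superdense coding allows 2 classical bits per shared entangled pair.
190 pair(s) -> 2 * 190 = 380 classical bits

380


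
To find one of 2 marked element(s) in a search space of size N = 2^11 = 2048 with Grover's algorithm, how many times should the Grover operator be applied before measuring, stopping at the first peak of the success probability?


After j Grover iterations the success probability is P(j) = sin^2((2j+1)*theta), where sin(theta) = sqrt(k/N).
N = 2^11 = 2048, k = 2
sin(theta) = sqrt(k/N) = 0.03125
theta = arcsin(sqrt(k/N)) = 0.0312550885 rad
P(j) reaches its first maximum when (2j+1)*theta is as close as possible to pi/2, i.e. j = round(pi/(4*theta) - 1/2).
pi/(4*theta) - 1/2 = 24.6286
(For comparison, the common estimate pi/4 * sqrt(N/k) = 25.1327; the exact maximiser is used here.)
Optimal iterations = 25

25


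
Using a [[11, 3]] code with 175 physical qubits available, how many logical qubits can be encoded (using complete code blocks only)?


Each code block uses 11 physical qubits for 3 logical qubit(s).
Number of complete blocks = floor(175 / 11) = 15
Logical qubits = 15 * 3
= 45

45


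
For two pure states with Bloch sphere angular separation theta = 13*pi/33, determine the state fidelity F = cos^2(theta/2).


For states separated by angle theta on Bloch sphere:
F = cos^2(theta/2)
theta = 13*pi/33 = 1.2376
theta/2 = 0.6188
cos(theta/2) = 0.8146
F = 0.6635

0.6635


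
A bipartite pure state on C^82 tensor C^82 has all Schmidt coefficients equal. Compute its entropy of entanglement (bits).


For a maximally entangled state in d x d:
S = log2(d) = log2(82)
= 6.3576

6.3576


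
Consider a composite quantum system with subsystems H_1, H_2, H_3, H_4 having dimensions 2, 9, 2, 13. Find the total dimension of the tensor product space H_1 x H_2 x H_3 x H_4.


dim(H_1 x H_2 x H_3 x H_4) = 2 * 9 * 2 * 13
= 18 * 2 * 13
= 36 * 13
= 468

468


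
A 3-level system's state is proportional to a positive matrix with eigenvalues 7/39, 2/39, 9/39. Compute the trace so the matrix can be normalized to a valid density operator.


tr(M) = sum of eigenvalues
= 7/39 + 2/39 + 9/39
= 18/39
= 0.4615

0.4615


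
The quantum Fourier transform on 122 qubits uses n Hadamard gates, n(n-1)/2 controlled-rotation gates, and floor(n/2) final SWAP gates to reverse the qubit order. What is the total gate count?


Hadamard gates: 122
Controlled rotations: n*(n-1)/2 = 122*121/2 = 7381
SWAP gates: floor(n/2) = floor(122/2) = 61
Total = 122 + 7381 + 61
= 7564

7564


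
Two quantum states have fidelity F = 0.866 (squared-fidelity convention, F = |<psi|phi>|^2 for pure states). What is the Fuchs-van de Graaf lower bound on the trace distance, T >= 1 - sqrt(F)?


Fuchs-van de Graaf (squared-fidelity convention): 1 - sqrt(F) <= T <= sqrt(1 - F).
Lower bound: T >= 1 - sqrt(F)
sqrt(F) = sqrt(0.866) = 0.9306
T >= 1 - 0.9306
T >= 0.0694

0.0694


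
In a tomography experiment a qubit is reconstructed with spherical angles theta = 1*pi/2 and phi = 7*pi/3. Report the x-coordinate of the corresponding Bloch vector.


theta = 1.5708, phi = 7.3304
r_x = sin(theta)*cos(phi) = 1.0000 * 0.5000
r_x = 0.5000

0.5000


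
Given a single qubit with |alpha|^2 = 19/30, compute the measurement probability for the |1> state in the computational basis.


|alpha|^2 = 19/30 = 0.6333
|beta|^2 = 1 - 19/30 = 11/30 = 0.3667
P(|1>) = |beta|^2 = 0.3667

0.3667


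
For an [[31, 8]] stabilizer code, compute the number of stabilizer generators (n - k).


For an [[n,k]] stabilizer code:
Number of stabilizer generators = n - k
= 31 - 8
= 23

23


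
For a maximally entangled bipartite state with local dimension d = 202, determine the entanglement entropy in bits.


For a maximally entangled state in d x d:
S = log2(d) = log2(202)
= 7.6582

7.6582


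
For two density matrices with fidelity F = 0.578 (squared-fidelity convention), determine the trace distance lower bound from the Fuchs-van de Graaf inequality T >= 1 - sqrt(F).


Fuchs-van de Graaf (squared-fidelity convention): 1 - sqrt(F) <= T <= sqrt(1 - F).
Lower bound: T >= 1 - sqrt(F)
sqrt(F) = sqrt(0.578) = 0.7603
T >= 1 - 0.7603
T >= 0.2397

0.2397


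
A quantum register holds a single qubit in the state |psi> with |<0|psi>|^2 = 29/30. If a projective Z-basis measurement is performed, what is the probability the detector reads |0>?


|alpha|^2 = 29/30 = 0.9667
|beta|^2 = 1 - 29/30 = 1/30 = 0.0333
P(|0>) = |alpha|^2 = 0.9667

0.9667


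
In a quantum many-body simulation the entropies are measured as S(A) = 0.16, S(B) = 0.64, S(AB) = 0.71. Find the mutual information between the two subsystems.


I(A:B) = S(A) + S(B) - S(AB)
= 0.16 + 0.64 - 0.71
= 0.0900

0.0900


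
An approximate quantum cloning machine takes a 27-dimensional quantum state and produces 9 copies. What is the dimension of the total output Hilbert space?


Output space = H^(tensor 9) where dim(H) = 27
dim = 27^9
= 729 (after 2 factors)
= 19683 (after 3 factors)
= 531441 (after 4 factors)
= 14348907 (after 5 factors)
= 387420489 (after 6 factors)
= 10460353203 (after 7 factors)
= 282429536481 (after 8 factors)
= 7625597484987 (after 9 factors)
= 7625597484987

7625597484987


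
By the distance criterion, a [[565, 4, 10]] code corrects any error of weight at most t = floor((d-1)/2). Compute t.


Code parameters: [[565, 4, 10]], distance d = 10.
Number of correctable errors = floor((d-1)/2)
= floor((10 - 1)/2)
= floor(9/2)
= 4

4


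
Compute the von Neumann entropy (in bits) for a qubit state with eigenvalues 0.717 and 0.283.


S = -p*log2(p) - (1-p)*log2(1-p)
p = 0.7170, 1-p = 0.2830
= -0.7170 * log2(0.7170) - 0.2830 * log2(0.2830)
= -(-0.3441) - (-0.5154)
= 0.8595

0.8595


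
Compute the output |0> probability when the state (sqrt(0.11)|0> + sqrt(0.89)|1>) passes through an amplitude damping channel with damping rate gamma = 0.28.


For amplitude damping with parameter gamma on state sqrt(a)|0> + sqrt(b)|1>:
alpha^2 = 0.11, beta^2 = 0.89
P(|0>) = alpha^2 + gamma * beta^2
= 0.11 + 0.28 * 0.89
= 0.11 + 0.2492
= 0.3592

0.3592


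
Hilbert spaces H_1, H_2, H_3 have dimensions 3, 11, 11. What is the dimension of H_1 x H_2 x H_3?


dim(H_1 x H_2 x H_3) = 3 * 11 * 11
= 33 * 11
= 363

363


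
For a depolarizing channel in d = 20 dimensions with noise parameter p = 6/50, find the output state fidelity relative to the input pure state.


F = (1-p) + p/d
= (1 - 0.1200) + 0.1200/20
= 0.8800 + 0.0060
= 0.8860

0.8860


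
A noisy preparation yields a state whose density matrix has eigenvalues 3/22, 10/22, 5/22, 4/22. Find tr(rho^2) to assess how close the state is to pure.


tr(rho^2) = sum of eigenvalues squared
= (3/22)^2 + (10/22)^2 + (5/22)^2 + (4/22)^2
= (9 + 100 + 25 + 16) / 484
= 150/484
= 0.3099

0.3099


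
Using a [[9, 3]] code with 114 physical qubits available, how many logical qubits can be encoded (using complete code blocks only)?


Each code block uses 9 physical qubits for 3 logical qubit(s).
Number of complete blocks = floor(114 / 9) = 12
Logical qubits = 12 * 3
= 36

36


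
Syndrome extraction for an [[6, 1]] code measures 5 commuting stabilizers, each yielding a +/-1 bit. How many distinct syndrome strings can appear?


Each stabilizer generator gives a binary (+1 or -1) measurement outcome.
With 5 independent generators:
Total syndromes = 2^5
= 32

32


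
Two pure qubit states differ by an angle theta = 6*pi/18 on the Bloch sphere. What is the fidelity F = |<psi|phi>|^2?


For states separated by angle theta on Bloch sphere:
F = cos^2(theta/2)
theta = 6*pi/18 = 1.0472
theta/2 = 0.5236
cos(theta/2) = 0.8660
F = 0.7500

0.7500


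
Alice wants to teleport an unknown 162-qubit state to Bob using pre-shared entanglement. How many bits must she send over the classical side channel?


Quantum teleportation requires 2 classical bits per qubit teleported.
162 qubit(s) -> 2 * 162 = 324 classical bits

324


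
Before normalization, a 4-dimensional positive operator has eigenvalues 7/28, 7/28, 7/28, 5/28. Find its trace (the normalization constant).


tr(M) = sum of eigenvalues
= 7/28 + 7/28 + 7/28 + 5/28
= 26/28
= 0.9286

0.9286


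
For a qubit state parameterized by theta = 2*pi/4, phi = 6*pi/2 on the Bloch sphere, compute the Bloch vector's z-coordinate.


theta = 1.5708, phi = 9.4248
r_z = cos(theta) = 0.0000

0.0000


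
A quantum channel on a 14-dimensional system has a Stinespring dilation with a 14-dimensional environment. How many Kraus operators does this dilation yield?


Tracing out the environment in an orthonormal basis {|i>_E} gives Kraus operators K_i = <i|_E U |0>_E.
Number of Kraus operators = dim(H_env) = d_env
= 14

14


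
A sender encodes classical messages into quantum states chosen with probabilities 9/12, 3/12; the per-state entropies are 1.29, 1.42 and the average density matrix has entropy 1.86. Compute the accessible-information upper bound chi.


chi = S(rho) - sum_i p_i * S(rho_i)
Weighted entropy = 9/12 * 1.29 + 3/12 * 1.42
= 1.3225
chi = 1.86 - 1.3225
= 0.5375

0.5375


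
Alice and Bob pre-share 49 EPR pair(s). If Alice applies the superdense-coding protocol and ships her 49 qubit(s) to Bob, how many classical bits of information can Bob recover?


Superdense coding allows 2 classical bits per shared entangled pair.
49 pair(s) -> 2 * 49 = 98 classical bits

98


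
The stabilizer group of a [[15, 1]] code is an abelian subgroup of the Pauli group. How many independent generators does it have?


For an [[n,k]] stabilizer code:
Number of stabilizer generators = n - k
= 15 - 1
= 14

14


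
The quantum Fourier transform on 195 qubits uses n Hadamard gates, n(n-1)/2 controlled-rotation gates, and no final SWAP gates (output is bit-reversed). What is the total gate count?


Hadamard gates: 195
Controlled rotations: n*(n-1)/2 = 195*194/2 = 18915
SWAP gates: 0 (omitted)
Total = 195 + 18915
= 19110

19110


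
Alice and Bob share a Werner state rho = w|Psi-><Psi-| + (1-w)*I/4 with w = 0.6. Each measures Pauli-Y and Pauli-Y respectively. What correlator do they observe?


|Psi-> = (|01> - |10>)/sqrt(2)
For the pure Bell state, <Y_A Y_B> = -1 (Bell-state Pauli correlator).
The maximally-mixed part I/4 has tr(I/4 * P tensor P) = 0 for any traceless Pauli P.
So <Y_A Y_B>_rho = w * (-1) + (1 - w) * 0
= 0.6 * (-1)
= -0.6000

-0.6000


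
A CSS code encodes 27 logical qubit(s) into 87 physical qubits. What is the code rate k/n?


Code rate R = k/n
= 27/87
= 0.3103

0.3103


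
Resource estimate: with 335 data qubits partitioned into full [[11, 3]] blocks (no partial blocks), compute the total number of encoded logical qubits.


Each code block uses 11 physical qubits for 3 logical qubit(s).
Number of complete blocks = floor(335 / 11) = 30
Logical qubits = 30 * 3
= 90

90


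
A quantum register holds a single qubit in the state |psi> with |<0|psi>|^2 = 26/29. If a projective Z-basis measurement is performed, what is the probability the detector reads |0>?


|alpha|^2 = 26/29 = 0.8966
|beta|^2 = 1 - 26/29 = 3/29 = 0.1034
P(|0>) = |alpha|^2 = 0.8966

0.8966


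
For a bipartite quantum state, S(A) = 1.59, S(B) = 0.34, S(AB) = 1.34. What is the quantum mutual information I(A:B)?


I(A:B) = S(A) + S(B) - S(AB)
= 1.59 + 0.34 - 1.34
= 0.5900

0.5900


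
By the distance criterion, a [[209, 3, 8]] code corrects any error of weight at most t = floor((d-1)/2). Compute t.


Code parameters: [[209, 3, 8]], distance d = 8.
Number of correctable errors = floor((d-1)/2)
= floor((8 - 1)/2)
= floor(7/2)
= 3

3


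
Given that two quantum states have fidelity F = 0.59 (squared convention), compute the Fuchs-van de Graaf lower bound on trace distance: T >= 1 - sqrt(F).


Fuchs-van de Graaf (squared-fidelity convention): 1 - sqrt(F) <= T <= sqrt(1 - F).
Lower bound: T >= 1 - sqrt(F)
sqrt(F) = sqrt(0.59) = 0.7681
T >= 1 - 0.7681
T >= 0.2319

0.2319


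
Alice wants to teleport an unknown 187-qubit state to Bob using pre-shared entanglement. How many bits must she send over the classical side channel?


Quantum teleportation requires 2 classical bits per qubit teleported.
187 qubit(s) -> 2 * 187 = 374 classical bits

374


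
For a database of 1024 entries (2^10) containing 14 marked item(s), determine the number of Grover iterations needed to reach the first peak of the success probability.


After j Grover iterations the success probability is P(j) = sin^2((2j+1)*theta), where sin(theta) = sqrt(k/N).
N = 2^10 = 1024, k = 14
sin(theta) = sqrt(k/N) = 0.1169267933
theta = arcsin(sqrt(k/N)) = 0.1171948808 rad
P(j) reaches its first maximum when (2j+1)*theta is as close as possible to pi/2, i.e. j = round(pi/(4*theta) - 1/2).
pi/(4*theta) - 1/2 = 6.2016
(For comparison, the common estimate pi/4 * sqrt(N/k) = 6.7170; the exact maximiser is used here.)
Optimal iterations = 6

6


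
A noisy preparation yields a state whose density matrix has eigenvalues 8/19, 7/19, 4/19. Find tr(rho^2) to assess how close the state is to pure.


tr(rho^2) = sum of eigenvalues squared
= (8/19)^2 + (7/19)^2 + (4/19)^2
= (64 + 49 + 16) / 361
= 129/361
= 0.3573

0.3573


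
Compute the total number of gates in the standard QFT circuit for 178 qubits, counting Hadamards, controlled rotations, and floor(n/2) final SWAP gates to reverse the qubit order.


Hadamard gates: 178
Controlled rotations: n*(n-1)/2 = 178*177/2 = 15753
SWAP gates: floor(n/2) = floor(178/2) = 89
Total = 178 + 15753 + 89
= 16020

16020


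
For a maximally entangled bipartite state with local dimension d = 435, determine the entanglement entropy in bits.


For a maximally entangled state in d x d:
S = log2(d) = log2(435)
= 8.7649

8.7649


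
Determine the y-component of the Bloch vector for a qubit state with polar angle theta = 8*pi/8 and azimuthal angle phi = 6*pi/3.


theta = 3.1416, phi = 6.2832
r_y = sin(theta)*sin(phi) = 0.0000 * 0.0000
r_y = 0.0000

0.0000


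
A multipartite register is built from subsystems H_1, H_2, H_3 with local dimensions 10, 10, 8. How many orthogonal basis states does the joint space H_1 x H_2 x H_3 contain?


dim(H_1 x H_2 x H_3) = 10 * 10 * 8
= 100 * 8
= 800

800


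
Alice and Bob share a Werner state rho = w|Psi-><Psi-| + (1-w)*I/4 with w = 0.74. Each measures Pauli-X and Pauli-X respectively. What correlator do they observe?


|Psi-> = (|01> - |10>)/sqrt(2)
For the pure Bell state, <X_A X_B> = -1 (Bell-state Pauli correlator).
The maximally-mixed part I/4 has tr(I/4 * P tensor P) = 0 for any traceless Pauli P.
So <X_A X_B>_rho = w * (-1) + (1 - w) * 0
= 0.74 * (-1)
= -0.7400

-0.7400


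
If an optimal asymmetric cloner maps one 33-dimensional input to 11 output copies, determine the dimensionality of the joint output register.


Output space = H^(tensor 11) where dim(H) = 33
dim = 33^11
= 1089 (after 2 factors)
= 35937 (after 3 factors)
= 1185921 (after 4 factors)
= 39135393 (after 5 factors)
= 1291467969 (after 6 factors)
= 42618442977 (after 7 factors)
= 1406408618241 (after 8 factors)
= 46411484401953 (after 9 factors)
= 1531578985264449 (after 10 factors)
= 50542106513726817 (after 11 factors)
= 50542106513726817

50542106513726817


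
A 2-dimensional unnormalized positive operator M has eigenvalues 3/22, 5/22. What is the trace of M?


tr(M) = sum of eigenvalues
= 3/22 + 5/22
= 8/22
= 0.3636

0.3636


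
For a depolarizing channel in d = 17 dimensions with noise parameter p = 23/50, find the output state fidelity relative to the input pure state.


F = (1-p) + p/d
= (1 - 0.4600) + 0.4600/17
= 0.5400 + 0.0271
= 0.5671

0.5671


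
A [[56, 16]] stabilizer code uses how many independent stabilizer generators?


For an [[n,k]] stabilizer code:
Number of stabilizer generators = n - k
= 56 - 16
= 40

40


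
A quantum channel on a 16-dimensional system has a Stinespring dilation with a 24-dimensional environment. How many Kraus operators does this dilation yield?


Tracing out the environment in an orthonormal basis {|i>_E} gives Kraus operators K_i = <i|_E U |0>_E.
Number of Kraus operators = dim(H_env) = d_env
= 24

24


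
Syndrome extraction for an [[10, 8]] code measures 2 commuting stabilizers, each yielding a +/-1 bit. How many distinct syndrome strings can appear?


Each stabilizer generator gives a binary (+1 or -1) measurement outcome.
With 2 independent generators:
Total syndromes = 2^2
= 4

4


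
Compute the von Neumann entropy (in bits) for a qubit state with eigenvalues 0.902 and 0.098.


S = -p*log2(p) - (1-p)*log2(1-p)
p = 0.9020, 1-p = 0.0980
= -0.9020 * log2(0.9020) - 0.0980 * log2(0.0980)
= -(-0.1342) - (-0.3284)
= 0.4626

0.4626


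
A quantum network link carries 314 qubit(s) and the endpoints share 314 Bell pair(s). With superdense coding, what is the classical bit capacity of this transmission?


Superdense coding allows 2 classical bits per shared entangled pair.
314 pair(s) -> 2 * 314 = 628 classical bits

628


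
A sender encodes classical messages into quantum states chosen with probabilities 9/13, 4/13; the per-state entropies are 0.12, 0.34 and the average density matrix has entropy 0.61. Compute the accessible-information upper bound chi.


chi = S(rho) - sum_i p_i * S(rho_i)
Weighted entropy = 9/13 * 0.12 + 4/13 * 0.34
= 0.1877
chi = 0.61 - 0.1877
= 0.4223

0.4223


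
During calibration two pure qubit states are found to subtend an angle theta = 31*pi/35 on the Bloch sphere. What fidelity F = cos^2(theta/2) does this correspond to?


For states separated by angle theta on Bloch sphere:
F = cos^2(theta/2)
theta = 31*pi/35 = 2.7826
theta/2 = 1.3913
cos(theta/2) = 0.1786
F = 0.0319

0.0319
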